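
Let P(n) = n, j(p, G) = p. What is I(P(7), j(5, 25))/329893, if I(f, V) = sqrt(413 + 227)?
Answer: 8*sqrt(10)/329893 ≈ 7.6686e-5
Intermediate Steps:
I(f, V) = 8*sqrt(10) (I(f, V) = sqrt(640) = 8*sqrt(10))
I(P(7), j(5, 25))/329893 = (8*sqrt(10))/329893 = (8*sqrt(10))*(1/329893) = 8*sqrt(10)/329893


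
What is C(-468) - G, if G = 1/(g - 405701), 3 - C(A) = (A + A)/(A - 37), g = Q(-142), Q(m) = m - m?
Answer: 234901384/204879005 ≈ 1.1465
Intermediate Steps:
Q(m) = 0
g = 0
C(A) = 3 - 2*A/(-37 + A) (C(A) = 3 - (A + A)/(A - 37) = 3 - 2*A/(-37 + A))
G = -1/405701 (G = 1/(0 - 405701) = 1/(-405701) = -1/405701 ≈ -2.4649e-6)
C(-468) - G = (-111 - 468)/(-37 - 468) - 1*(-1/405701) = -579/(-505) + 1/405701 = -1/505*(-579) + 1/405701 = 579/505 + 1/405701 = 234901384/204879005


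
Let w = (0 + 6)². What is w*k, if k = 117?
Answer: 4212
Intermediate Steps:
w = 36 (w = 6² = 36)
w*k = 36*117 = 4212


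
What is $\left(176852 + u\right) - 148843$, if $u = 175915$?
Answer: $203924$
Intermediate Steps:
$\left(176852 + u\right) - 148843 = \left(176852 + 175915\right) - 148843 = 352767 - 148843 = 203924$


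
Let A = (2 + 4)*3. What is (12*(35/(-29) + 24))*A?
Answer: 142776/29 ≈ 4923.3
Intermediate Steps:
A = 18 (A = 6*3 = 18)
(12*(35/(-29) + 24))*A = (12*(35/(-29) + 24))*18 = (12*(35*(-1/29) + 24))*18 = (12*(-35/29 + 24))*18 = (12*(661/29))*18 = (7932/29)*18 = 142776/29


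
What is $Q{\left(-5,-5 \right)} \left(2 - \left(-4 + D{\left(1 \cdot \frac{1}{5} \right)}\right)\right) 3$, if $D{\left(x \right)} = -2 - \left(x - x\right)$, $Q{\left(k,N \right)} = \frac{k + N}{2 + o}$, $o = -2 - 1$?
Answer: $240$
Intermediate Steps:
$o = -3$
$Q{\left(k,N \right)} = - N - k$ ($Q{\left(k,N \right)} = \frac{k + N}{2 - 3} = \frac{N + k}{-1} = \left(N + k\right) \left(-1\right) = - N - k$)
$D{\left(x \right)} = -2$ ($D{\left(x \right)} = -2 - 0 = -2 + 0 = -2$)
$Q{\left(-5,-5 \right)} \left(2 - \left(-4 + D{\left(1 \cdot \frac{1}{5} \right)}\right)\right) 3 = \left(\left(-1\right) \left(-5\right) - -5\right) \left(2 + \left(4 - -2\right)\right) 3 = \left(5 + 5\right) \left(2 + \left(4 + 2\right)\right) 3 = 10 \left(2 + 6\right) 3 = 10 \cdot 8 \cdot 3 = 10 \cdot 24 = 240$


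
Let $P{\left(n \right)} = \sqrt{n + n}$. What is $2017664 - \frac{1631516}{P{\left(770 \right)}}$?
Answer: $2017664 - \frac{815758 \sqrt{385}}{385} \approx 1.9761 \cdot 10^{6}$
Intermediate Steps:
$P{\left(n \right)} = \sqrt{2} \sqrt{n}$ ($P{\left(n \right)} = \sqrt{2 n} = \sqrt{2} \sqrt{n}$)
$2017664 - \frac{1631516}{P{\left(770 \right)}} = 2017664 - \frac{1631516}{\sqrt{2} \sqrt{770}} = 2017664 - \frac{1631516}{2 \sqrt{385}} = 2017664 - 1631516 \frac{\sqrt{385}}{770} = 2017664 - \frac{815758 \sqrt{385}}{385}$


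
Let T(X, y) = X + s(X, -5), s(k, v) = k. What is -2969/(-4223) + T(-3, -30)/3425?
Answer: 10143487/14463775 ≈ 0.70130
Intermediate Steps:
T(X, y) = 2*X (T(X, y) = X + X = 2*X)
-2969/(-4223) + T(-3, -30)/3425 = -2969/(-4223) + (2*(-3))/3425 = -2969*(-1/4223) - 6*1/3425 = 2969/4223 - 6/3425 = 10143487/14463775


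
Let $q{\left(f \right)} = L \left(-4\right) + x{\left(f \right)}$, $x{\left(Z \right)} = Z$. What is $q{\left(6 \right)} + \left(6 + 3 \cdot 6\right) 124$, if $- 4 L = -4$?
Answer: $2978$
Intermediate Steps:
$L = 1$ ($L = \left(- \frac{1}{4}\right) \left(-4\right) = 1$)
$q{\left(f \right)} = -4 + f$ ($q{\left(f \right)} = 1 \left(-4\right) + f = -4 + f$)
$q{\left(6 \right)} + \left(6 + 3 \cdot 6\right) 124 = \left(-4 + 6\right) + \left(6 + 3 \cdot 6\right) 124 = 2 + \left(6 + 18\right) 124 = 2 + 24 \cdot 124 = 2 + 2976 = 2978$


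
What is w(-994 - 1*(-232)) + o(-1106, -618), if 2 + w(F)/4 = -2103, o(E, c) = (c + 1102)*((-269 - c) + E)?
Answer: -374808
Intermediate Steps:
o(E, c) = (1102 + c)*(-269 + E - c)
w(F) = -8420 (w(F) = -8 + 4*(-2103) = -8 - 8412 = -8420)
w(-994 - 1*(-232)) + o(-1106, -618) = -8420 + (-296438 - 1*(-618)² - 1371*(-618) + 1102*(-1106) - 1106*(-618)) = -8420 + (-296438 - 1*381924 + 847278 - 1218812 + 683508) = -8420 + (-296438 - 381924 + 847278 - 1218812 + 683508) = -8420 - 366388 = -374808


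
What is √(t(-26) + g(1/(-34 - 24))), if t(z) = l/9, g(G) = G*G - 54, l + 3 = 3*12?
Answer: I*√1523883/174 ≈ 7.0946*I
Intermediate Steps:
l = 33 (l = -3 + 3*12 = -3 + 36 = 33)
g(G) = -54 + G² (g(G) = G² - 54 = -54 + G²)
t(z) = 11/3 (t(z) = 33/9 = 33*(⅑) = 11/3)
√(t(-26) + g(1/(-34 - 24))) = √(11/3 + (-54 + (1/(-34 - 24))²)) = √(11/3 + (-54 + (1/(-58))²)) = √(11/3 + (-54 + (-1/58)²)) = √(11/3 + (-54 + 1/3364)) = √(11/3 - 181655/3364) = √(-507961/10092) = I*√1523883/174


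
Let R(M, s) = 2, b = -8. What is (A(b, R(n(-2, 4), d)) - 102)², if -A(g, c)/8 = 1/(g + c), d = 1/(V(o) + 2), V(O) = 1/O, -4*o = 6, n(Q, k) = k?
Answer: 91204/9 ≈ 10134.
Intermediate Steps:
o = -3/2 (o = -¼*6 = -3/2 ≈ -1.5000)
V(O) = 1/O
d = ¾ (d = 1/(1/(-3/2) + 2) = 1/(-⅔ + 2) = 1/(4/3) = ¾ ≈ 0.75000)
A(g, c) = -8/(c + g) (A(g, c) = -8/(g + c) = -8/(c + g))
(A(b, R(n(-2, 4), d)) - 102)² = (-8/(2 - 8) - 102)² = (-8/(-6) - 102)² = (-8*(-⅙) - 102)² = (4/3 - 102)² = (-302/3)² = 91204/9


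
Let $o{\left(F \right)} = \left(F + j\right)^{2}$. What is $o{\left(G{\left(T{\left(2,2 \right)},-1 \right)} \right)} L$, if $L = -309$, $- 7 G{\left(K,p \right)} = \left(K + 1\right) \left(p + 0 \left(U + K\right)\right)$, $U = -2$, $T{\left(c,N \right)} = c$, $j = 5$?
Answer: $- \frac{446196}{49} \approx -9106.0$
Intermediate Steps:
$G{\left(K,p \right)} = - \frac{p \left(1 + K\right)}{7}$ ($G{\left(K,p \right)} = - \frac{\left(K + 1\right) \left(p + 0 \left(-2 + K\right)\right)}{7} = - \frac{\left(1 + K\right) \left(p + 0\right)}{7} = - \frac{\left(1 + K\right) p}{7} = - \frac{p \left(1 + K\right)}{7}$)
$o{\left(F \right)} = \left(5 + F\right)^{2}$ ($o{\left(F \right)} = \left(F + 5\right)^{2} = \left(5 + F\right)^{2}$)
$o{\left(G{\left(T{\left(2,2 \right)},-1 \right)} \right)} L = \left(5 - - \frac{1 + 2}{7}\right)^{2} \left(-309\right) = \left(5 - \left(- \frac{1}{7}\right) 3\right)^{2} \left(-309\right) = \left(5 + \frac{3}{7}\right)^{2} \left(-309\right) = \left(\frac{38}{7}\right)^{2} \left(-309\right) = \frac{1444}{49} \left(-309\right) = - \frac{446196}{49}$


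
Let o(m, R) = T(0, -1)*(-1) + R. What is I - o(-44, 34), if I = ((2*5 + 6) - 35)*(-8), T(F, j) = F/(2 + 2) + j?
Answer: 117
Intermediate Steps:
T(F, j) = j + F/4 (T(F, j) = F/4 + j = j + F/4)
o(m, R) = 1 + R (o(m, R) = (-1 + (1/4)*0)*(-1) + R = (-1 + 0)*(-1) + R = -1*(-1) + R = 1 + R)
I = 152 (I = ((10 + 6) - 35)*(-8) = (16 - 35)*(-8) = -19*(-8) = 152)
I - o(-44, 34) = 152 - (1 + 34) = 152 - 1*35 = 152 - 35 = 117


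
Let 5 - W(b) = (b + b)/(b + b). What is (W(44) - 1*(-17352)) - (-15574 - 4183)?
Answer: 37113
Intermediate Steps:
W(b) = 4 (W(b) = 5 - (b + b)/(b + b) = 5 - 2*b/(2*b) = 5 - 2*b*1/(2*b) = 5 - 1*1 = 5 - 1 = 4)
(W(44) - 1*(-17352)) - (-15574 - 4183) = (4 - 1*(-17352)) - (-15574 - 4183) = (4 + 17352) - 1*(-19757) = 17356 + 19757 = 37113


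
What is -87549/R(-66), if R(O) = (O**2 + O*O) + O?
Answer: -2653/262 ≈ -10.126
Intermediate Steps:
R(O) = O + 2*O**2 (R(O) = (O**2 + O**2) + O = 2*O**2 + O = O + 2*O**2)
-87549/R(-66) = -87549*(-1/(66*(1 + 2*(-66)))) = -87549*(-1/(66*(1 - 132))) = -87549/((-66*(-131))) = -87549/8646 = -87549*1/8646 = -2653/262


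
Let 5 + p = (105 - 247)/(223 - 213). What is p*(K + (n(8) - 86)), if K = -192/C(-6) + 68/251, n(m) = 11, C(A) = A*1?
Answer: 205920/251 ≈ 820.40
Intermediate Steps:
C(A) = A
K = 8100/251 (K = -192/(-6) + 68/251 = -192*(-⅙) + 68*(1/251) = 32 + 68/251 = 8100/251 ≈ 32.271)
p = -96/5 (p = -5 + (105 - 247)/(223 - 213) = -5 - 142/10 = -5 - 142*⅒ = -5 - 71/5 = -96/5 ≈ -19.200)
p*(K + (n(8) - 86)) = -96*(8100/251 + (11 - 86))/5 = -96*(8100/251 - 75)/5 = -96/5*(-10725/251) = 205920/251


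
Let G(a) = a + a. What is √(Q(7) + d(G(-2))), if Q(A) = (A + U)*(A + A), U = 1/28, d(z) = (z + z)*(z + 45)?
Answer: 3*I*√102/2 ≈ 15.149*I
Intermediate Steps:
G(a) = 2*a
d(z) = 2*z*(45 + z) (d(z) = (2*z)*(45 + z) = 2*z*(45 + z))
U = 1/28 ≈ 0.035714
Q(A) = 2*A*(1/28 + A) (Q(A) = (A + 1/28)*(A + A) = (1/28 + A)*(2*A) = 2*A*(1/28 + A))
√(Q(7) + d(G(-2))) = √((1/14)*7*(1 + 28*7) + 2*(2*(-2))*(45 + 2*(-2))) = √((1/14)*7*(1 + 196) + 2*(-4)*(45 - 4)) = √((1/14)*7*197 + 2*(-4)*41) = √(197/2 - 328) = √(-459/2) = 3*I*√102/2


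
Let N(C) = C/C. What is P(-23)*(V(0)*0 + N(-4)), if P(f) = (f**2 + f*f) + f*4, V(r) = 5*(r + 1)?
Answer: 966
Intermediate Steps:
N(C) = 1
V(r) = 5 + 5*r (V(r) = 5*(1 + r) = 5 + 5*r)
P(f) = 2*f**2 + 4*f (P(f) = (f**2 + f**2) + 4*f = 2*f**2 + 4*f)
P(-23)*(V(0)*0 + N(-4)) = (2*(-23)*(2 - 23))*((5 + 5*0)*0 + 1) = (2*(-23)*(-21))*((5 + 0)*0 + 1) = 966*(5*0 + 1) = 966*(0 + 1) = 966*1 = 966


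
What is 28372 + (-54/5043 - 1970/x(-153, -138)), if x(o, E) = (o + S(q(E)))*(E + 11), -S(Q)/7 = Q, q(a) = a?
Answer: 4924385675384/173564931 ≈ 28372.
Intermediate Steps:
S(Q) = -7*Q
x(o, E) = (11 + E)*(o - 7*E) (x(o, E) = (o - 7*E)*(E + 11) = (o - 7*E)*(11 + E) = (11 + E)*(o - 7*E))
28372 + (-54/5043 - 1970/x(-153, -138)) = 28372 + (-54/5043 - 1970/(-77*(-138) - 7*(-138)**2 + 11*(-153) - 138*(-153))) = 28372 + (-54*1/5043 - 1970/(10626 - 7*19044 - 1683 + 21114)) = 28372 + (-18/1681 - 1970/(10626 - 133308 - 1683 + 21114)) = 28372 + (-18/1681 - 1970/(-103251)) = 28372 + (-18/1681 - 1970*(-1/103251)) = 28372 + (-18/1681 + 1970/103251) = 28372 + 1453052/173564931 = 4924385675384/173564931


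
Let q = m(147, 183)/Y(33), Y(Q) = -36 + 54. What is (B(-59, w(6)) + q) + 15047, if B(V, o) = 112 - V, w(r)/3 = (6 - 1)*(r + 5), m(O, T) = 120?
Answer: 45674/3 ≈ 15225.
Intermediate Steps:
w(r) = 75 + 15*r (w(r) = 3*((6 - 1)*(r + 5)) = 3*(5*(5 + r)) = 3*(25 + 5*r) = 75 + 15*r)
Y(Q) = 18
q = 20/3 (q = 120/18 = 120*(1/18) = 20/3 ≈ 6.6667)
(B(-59, w(6)) + q) + 15047 = ((112 - 1*(-59)) + 20/3) + 15047 = ((112 + 59) + 20/3) + 15047 = (171 + 20/3) + 15047 = 533/3 + 15047 = 45674/3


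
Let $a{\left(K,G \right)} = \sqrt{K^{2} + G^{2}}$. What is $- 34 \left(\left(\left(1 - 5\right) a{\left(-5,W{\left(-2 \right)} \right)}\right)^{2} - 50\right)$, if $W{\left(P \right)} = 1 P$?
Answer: $-14076$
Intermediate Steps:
$W{\left(P \right)} = P$
$a{\left(K,G \right)} = \sqrt{G^{2} + K^{2}}$
$- 34 \left(\left(\left(1 - 5\right) a{\left(-5,W{\left(-2 \right)} \right)}\right)^{2} - 50\right) = - 34 \left(\left(\left(1 - 5\right) \sqrt{\left(-2\right)^{2} + \left(-5\right)^{2}}\right)^{2} - 50\right) = - 34 \left(\left(- 4 \sqrt{4 + 25}\right)^{2} - 50\right) = - 34 \left(\left(- 4 \sqrt{29}\right)^{2} - 50\right) = - 34 \left(464 - 50\right) = \left(-34\right) 414 = -14076$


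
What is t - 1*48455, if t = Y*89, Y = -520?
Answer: -94735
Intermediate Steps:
t = -46280 (t = -520*89 = -46280)
t - 1*48455 = -46280 - 1*48455 = -46280 - 48455 = -94735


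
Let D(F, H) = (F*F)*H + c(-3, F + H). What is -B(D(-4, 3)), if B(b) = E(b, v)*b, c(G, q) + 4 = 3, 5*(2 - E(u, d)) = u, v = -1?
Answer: 1739/5 ≈ 347.80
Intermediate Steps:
E(u, d) = 2 - u/5
c(G, q) = -1 (c(G, q) = -4 + 3 = -1)
D(F, H) = -1 + H*F² (D(F, H) = (F*F)*H - 1 = F²*H - 1 = H*F² - 1 = -1 + H*F²)
B(b) = b*(2 - b/5) (B(b) = (2 - b/5)*b = b*(2 - b/5))
-B(D(-4, 3)) = -(-1 + 3*(-4)²)*(10 - (-1 + 3*(-4)²))/5 = -(-1 + 3*16)*(10 - (-1 + 3*16))/5 = -(-1 + 48)*(10 - (-1 + 48))/5 = -47*(10 - 1*47)/5 = -47*(10 - 47)/5 = -47*(-37)/5 = -1*(-1739/5) = 1739/5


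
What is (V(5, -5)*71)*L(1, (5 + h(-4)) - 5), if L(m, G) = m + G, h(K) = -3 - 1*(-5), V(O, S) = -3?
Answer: -639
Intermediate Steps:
h(K) = 2 (h(K) = -3 + 5 = 2)
L(m, G) = G + m
(V(5, -5)*71)*L(1, (5 + h(-4)) - 5) = (-3*71)*(((5 + 2) - 5) + 1) = -213*((7 - 5) + 1) = -213*(2 + 1) = -213*3 = -639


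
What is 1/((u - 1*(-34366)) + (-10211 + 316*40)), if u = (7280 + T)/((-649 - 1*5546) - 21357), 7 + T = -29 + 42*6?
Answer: 3444/126721043 ≈ 2.7178e-5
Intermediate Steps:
T = 216 (T = -7 + (-29 + 42*6) = -7 + (-29 + 252) = -7 + 223 = 216)
u = -937/3444 (u = (7280 + 216)/((-649 - 1*5546) - 21357) = 7496/((-649 - 5546) - 21357) = 7496/(-6195 - 21357) = 7496/(-27552) = 7496*(-1/27552) = -937/3444 ≈ -0.27207)
1/((u - 1*(-34366)) + (-10211 + 316*40)) = 1/((-937/3444 - 1*(-34366)) + (-10211 + 316*40)) = 1/((-937/3444 + 34366) + (-10211 + 12640)) = 1/(118355567/3444 + 2429) = 1/(126721043/3444) = 3444/126721043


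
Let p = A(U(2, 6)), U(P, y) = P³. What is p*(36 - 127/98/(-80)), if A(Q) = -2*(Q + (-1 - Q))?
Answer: 282367/3920 ≈ 72.032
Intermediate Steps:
A(Q) = 2 (A(Q) = -2*(-1) = 2)
p = 2
p*(36 - 127/98/(-80)) = 2*(36 - 127/98/(-80)) = 2*(36 - 127*1/98*(-1/80)) = 2*(36 - 127/98*(-1/80)) = 2*(36 + 127/7840) = 2*(282367/7840) = 282367/3920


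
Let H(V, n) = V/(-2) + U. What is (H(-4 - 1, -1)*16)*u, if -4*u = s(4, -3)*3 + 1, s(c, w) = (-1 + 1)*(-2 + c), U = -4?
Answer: 6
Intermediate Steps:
s(c, w) = 0 (s(c, w) = 0*(-2 + c) = 0)
H(V, n) = -4 - V/2 (H(V, n) = V/(-2) - 4 = V*(-½) - 4 = -V/2 - 4 = -4 - V/2)
u = -¼ (u = -(0*3 + 1)/4 = -(0 + 1)/4 = -¼*1 = -¼ ≈ -0.25000)
(H(-4 - 1, -1)*16)*u = ((-4 - (-4 - 1)/2)*16)*(-¼) = ((-4 - ½*(-5))*16)*(-¼) = ((-4 + 5/2)*16)*(-¼) = -3/2*16*(-¼) = -24*(-¼) = 6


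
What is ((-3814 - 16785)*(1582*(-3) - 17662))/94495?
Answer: 461582392/94495 ≈ 4884.7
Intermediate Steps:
((-3814 - 16785)*(1582*(-3) - 17662))/94495 = -20599*(-4746 - 17662)*(1/94495) = -20599*(-22408)*(1/94495) = 461582392*(1/94495) = 461582392/94495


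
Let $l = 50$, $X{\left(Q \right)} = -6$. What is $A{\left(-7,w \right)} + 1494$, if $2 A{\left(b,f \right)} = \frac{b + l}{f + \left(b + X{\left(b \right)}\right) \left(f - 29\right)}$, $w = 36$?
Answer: $\frac{164297}{110} \approx 1493.6$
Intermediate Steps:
$A{\left(b,f \right)} = \frac{50 + b}{2 \left(f + \left(-29 + f\right) \left(-6 + b\right)\right)}$ ($A{\left(b,f \right)} = \frac{\left(b + 50\right) \frac{1}{f + \left(b - 6\right) \left(f - 29\right)}}{2} = \frac{\left(50 + b\right) \frac{1}{f + \left(-6 + b\right) \left(-29 + f\right)}}{2} = \frac{\left(50 + b\right) \frac{1}{f + \left(-29 + f\right) \left(-6 + b\right)}}{2} = \frac{\frac{1}{f + \left(-29 + f\right) \left(-6 + b\right)} \left(50 + b\right)}{2} = \frac{50 + b}{2 \left(f + \left(-29 + f\right) \left(-6 + b\right)\right)}$)
$A{\left(-7,w \right)} + 1494 = \frac{50 - 7}{2 \left(174 - -203 - 180 - 252\right)} + 1494 = \frac{1}{2} \frac{1}{174 + 203 - 180 - 252} \cdot 43 + 1494 = \frac{1}{2} \frac{1}{-55} \cdot 43 + 1494 = \frac{1}{2} \left(- \frac{1}{55}\right) 43 + 1494 = - \frac{43}{110} + 1494 = \frac{164297}{110}$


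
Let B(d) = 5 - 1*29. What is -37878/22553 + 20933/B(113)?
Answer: -473011021/541272 ≈ -873.89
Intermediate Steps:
B(d) = -24 (B(d) = 5 - 29 = -24)
-37878/22553 + 20933/B(113) = -37878/22553 + 20933/(-24) = -37878*1/22553 + 20933*(-1/24) = -37878/22553 - 20933/24 = -473011021/541272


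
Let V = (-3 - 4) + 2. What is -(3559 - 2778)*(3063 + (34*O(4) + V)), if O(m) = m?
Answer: -2494514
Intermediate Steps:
V = -5 (V = -7 + 2 = -5)
-(3559 - 2778)*(3063 + (34*O(4) + V)) = -(3559 - 2778)*(3063 + (34*4 - 5)) = -781*(3063 + (136 - 5)) = -781*(3063 + 131) = -781*3194 = -1*2494514 = -2494514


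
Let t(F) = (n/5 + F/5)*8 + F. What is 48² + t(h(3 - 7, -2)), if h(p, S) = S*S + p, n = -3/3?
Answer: 11512/5 ≈ 2302.4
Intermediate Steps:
n = -1 (n = -3*⅓ = -1)
h(p, S) = p + S² (h(p, S) = S² + p = p + S²)
t(F) = -8/5 + 13*F/5 (t(F) = (-1/5 + F/5)*8 + F = (-1*⅕ + F*(⅕))*8 + F = (-⅕ + F/5)*8 + F = (-8/5 + 8*F/5) + F = -8/5 + 13*F/5)
48² + t(h(3 - 7, -2)) = 48² + (-8/5 + 13*((3 - 7) + (-2)²)/5) = 2304 + (-8/5 + 13*(-4 + 4)/5) = 2304 + (-8/5 + (13/5)*0) = 2304 + (-8/5 + 0) = 2304 - 8/5 = 11512/5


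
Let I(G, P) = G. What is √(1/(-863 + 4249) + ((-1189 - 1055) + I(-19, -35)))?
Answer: I*√25945282562/3386 ≈ 47.571*I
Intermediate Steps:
√(1/(-863 + 4249) + ((-1189 - 1055) + I(-19, -35))) = √(1/(-863 + 4249) + ((-1189 - 1055) - 19)) = √(1/3386 + (-2244 - 19)) = √(1/3386 - 2263) = √(-7662517/3386) = I*√25945282562/3386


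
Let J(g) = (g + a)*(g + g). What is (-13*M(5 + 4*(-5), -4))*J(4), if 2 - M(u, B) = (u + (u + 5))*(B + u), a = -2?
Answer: 98384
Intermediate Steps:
M(u, B) = 2 - (5 + 2*u)*(B + u) (M(u, B) = 2 - (u + (u + 5))*(B + u) = 2 - (u + (5 + u))*(B + u) = 2 - (5 + 2*u)*(B + u))
J(g) = 2*g*(-2 + g) (J(g) = (g - 2)*(g + g) = (-2 + g)*(2*g) = 2*g*(-2 + g))
(-13*M(5 + 4*(-5), -4))*J(4) = (-13*(2 - 5*(-4) - 5*(5 + 4*(-5)) - 2*(5 + 4*(-5))² - 2*(-4)*(5 + 4*(-5))))*(2*4*(-2 + 4)) = (-13*(2 + 20 - 5*(5 - 20) - 2*(5 - 20)² - 2*(-4)*(5 - 20)))*(2*4*2) = -13*(2 + 20 - 5*(-15) - 2*(-15)² - 2*(-4)*(-15))*16 = -13*(2 + 20 + 75 - 2*225 - 120)*16 = -13*(2 + 20 + 75 - 450 - 120)*16 = -13*(-473)*16 = 6149*16 = 98384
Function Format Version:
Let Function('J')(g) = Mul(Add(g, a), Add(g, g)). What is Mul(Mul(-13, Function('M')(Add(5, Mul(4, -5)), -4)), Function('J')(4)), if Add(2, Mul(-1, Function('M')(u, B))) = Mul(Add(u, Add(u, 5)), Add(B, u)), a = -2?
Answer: 98384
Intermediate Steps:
Function('M')(u, B) = Add(2, Mul(-1, Add(5, Mul(2, u)), Add(B, u))) (Function('M')(u, B) = Add(2, Mul(-1, Mul(Add(u, Add(u, 5)), Add(B, u)))) = Add(2, Mul(-1, Mul(Add(u, Add(5, u)), Add(B, u)))) = Add(2, Mul(-1, Mul(Add(5, Mul(2, u)), Add(B, u)))) = Add(2, Mul(-1, Add(5, Mul(2, u)), Add(B, u))))
Function('J')(g) = Mul(2, g, Add(-2, g)) (Function('J')(g) = Mul(Add(g, -2), Add(g, g)) = Mul(Add(-2, g), Mul(2, g)) = Mul(2, g, Add(-2, g)))
Mul(Mul(-13, Function('M')(Add(5, Mul(4, -5)), -4)), Function('J')(4)) = Mul(Mul(-13, Add(2, Mul(-5, -4), Mul(-5, Add(5, Mul(4, -5))), Mul(-2, Pow(Add(5, Mul(4, -5)), 2)), Mul(-2, -4, Add(5, Mul(4, -5))))), Mul(2, 4, Add(-2, 4))) = Mul(Mul(-13, Add(2, 20, Mul(-5, Add(5, -20)), Mul(-2, Pow(Add(5, -20), 2)), Mul(-2, -4, Add(5, -20)))), Mul(2, 4, 2)) = Mul(Mul(-13, Add(2, 20, Mul(-5, -15), Mul(-2, Pow(-15, 2)), Mul(-2, -4, -15))), 16) = Mul(Mul(-13, Add(2, 20, 75, Mul(-2, 225), -120)), 16) = Mul(Mul(-13, Add(2, 20, 75, -450, -120)), 16) = Mul(Mul(-13, -473), 16) = Mul(6149, 16) = 98384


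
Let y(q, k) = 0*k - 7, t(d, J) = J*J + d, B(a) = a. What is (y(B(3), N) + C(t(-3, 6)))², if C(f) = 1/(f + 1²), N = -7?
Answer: 56169/1156 ≈ 48.589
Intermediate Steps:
t(d, J) = d + J² (t(d, J) = J² + d = d + J²)
y(q, k) = -7 (y(q, k) = 0 - 7 = -7)
C(f) = 1/(1 + f) (C(f) = 1/(f + 1) = 1/(1 + f))
(y(B(3), N) + C(t(-3, 6)))² = (-7 + 1/(1 + (-3 + 6²)))² = (-7 + 1/(1 + (-3 + 36)))² = (-7 + 1/(1 + 33))² = (-7 + 1/34)² = (-237/34)² = 56169/1156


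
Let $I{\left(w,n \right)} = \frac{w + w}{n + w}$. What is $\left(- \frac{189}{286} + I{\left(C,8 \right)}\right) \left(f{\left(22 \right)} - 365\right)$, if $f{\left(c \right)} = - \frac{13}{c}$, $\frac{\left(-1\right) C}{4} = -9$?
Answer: $- \frac{2243997}{6292} \approx -356.64$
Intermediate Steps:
$C = 36$ ($C = \left(-4\right) \left(-9\right) = 36$)
$I{\left(w,n \right)} = \frac{2 w}{n + w}$
$\left(- \frac{189}{286} + I{\left(C,8 \right)}\right) \left(f{\left(22 \right)} - 365\right) = \left(- \frac{189}{286} + 2 \cdot 36 \frac{1}{8 + 36}\right) \left(- \frac{13}{22} - 365\right) = \left(\left(-189\right) \frac{1}{286} + 2 \cdot 36 \cdot \frac{1}{44}\right) \left(\left(-13\right) \frac{1}{22} - 365\right) = \left(- \frac{189}{286} + 2 \cdot 36 \cdot \frac{1}{44}\right) \left(- \frac{13}{22} - 365\right) = \left(- \frac{189}{286} + \frac{18}{11}\right) \left(- \frac{8043}{22}\right) = \frac{279}{286} \left(- \frac{8043}{22}\right) = - \frac{2243997}{6292}$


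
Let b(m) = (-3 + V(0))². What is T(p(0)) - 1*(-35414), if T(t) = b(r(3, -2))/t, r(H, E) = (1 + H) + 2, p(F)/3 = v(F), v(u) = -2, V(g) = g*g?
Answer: 70825/2 ≈ 35413.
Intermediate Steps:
V(g) = g²
p(F) = -6 (p(F) = 3*(-2) = -6)
r(H, E) = 3 + H
b(m) = 9 (b(m) = (-3 + 0²)² = (-3 + 0)² = (-3)² = 9)
T(t) = 9/t
T(p(0)) - 1*(-35414) = 9/(-6) - 1*(-35414) = 9*(-⅙) + 35414 = -3/2 + 35414 = 70825/2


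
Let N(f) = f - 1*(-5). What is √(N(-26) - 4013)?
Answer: I*√4034 ≈ 63.514*I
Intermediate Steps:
N(f) = 5 + f (N(f) = f + 5 = 5 + f)
√(N(-26) - 4013) = √((5 - 26) - 4013) = √(-21 - 4013) = √(-4034) = I*√4034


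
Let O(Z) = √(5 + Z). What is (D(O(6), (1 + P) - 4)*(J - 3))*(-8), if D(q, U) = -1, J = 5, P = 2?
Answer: 16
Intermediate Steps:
(D(O(6), (1 + P) - 4)*(J - 3))*(-8) = -(5 - 3)*(-8) = -1*2*(-8) = -2*(-8) = 16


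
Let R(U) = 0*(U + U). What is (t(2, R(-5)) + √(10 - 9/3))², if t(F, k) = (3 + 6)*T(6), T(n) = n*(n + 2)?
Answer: (432 + √7)² ≈ 1.8892e+5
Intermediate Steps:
T(n) = n*(2 + n)
R(U) = 0 (R(U) = 0*(2*U) = 0)
t(F, k) = 432 (t(F, k) = (3 + 6)*(6*(2 + 6)) = 9*(6*8) = 9*48 = 432)
(t(2, R(-5)) + √(10 - 9/3))² = (432 + √(10 - 9/3))² = (432 + √(10 - 9*⅓))² = (432 + √(10 - 3))² = (432 + √7)²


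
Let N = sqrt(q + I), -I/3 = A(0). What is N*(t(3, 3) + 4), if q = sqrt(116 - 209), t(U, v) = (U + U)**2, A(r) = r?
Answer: 40*93**(1/4)*sqrt(I) ≈ 87.835 + 87.835*I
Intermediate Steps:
t(U, v) = 4*U**2 (t(U, v) = (2*U)**2 = 4*U**2)
I = 0 (I = -3*0 = 0)
q = I*sqrt(93) (q = sqrt(-93) = I*sqrt(93) ≈ 9.6436*I)
N = 93**(1/4)*sqrt(I) (N = sqrt(I*sqrt(93) + 0) = sqrt(I*sqrt(93)) = 93**(1/4)*sqrt(I) ≈ 2.1959 + 2.1959*I)
N*(t(3, 3) + 4) = (93**(1/4)*sqrt(I))*(4*3**2 + 4) = (93**(1/4)*sqrt(I))*(4*9 + 4) = (93**(1/4)*sqrt(I))*(36 + 4) = (93**(1/4)*sqrt(I))*40 = 40*93**(1/4)*sqrt(I)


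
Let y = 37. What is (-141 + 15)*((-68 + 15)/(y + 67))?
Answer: 3339/52 ≈ 64.212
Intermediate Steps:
(-141 + 15)*((-68 + 15)/(y + 67)) = (-141 + 15)*((-68 + 15)/(37 + 67)) = -(-6678)/104 = -126*(-53/104) = 3339/52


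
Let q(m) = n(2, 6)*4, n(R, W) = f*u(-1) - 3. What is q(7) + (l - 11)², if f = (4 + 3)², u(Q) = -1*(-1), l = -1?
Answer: 328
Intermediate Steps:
u(Q) = 1
f = 49 (f = 7² = 49)
n(R, W) = 46 (n(R, W) = 49*1 - 3 = 49 - 3 = 46)
q(m) = 184 (q(m) = 46*4 = 184)
q(7) + (l - 11)² = 184 + (-1 - 11)² = 184 + (-12)² = 184 + 144 = 328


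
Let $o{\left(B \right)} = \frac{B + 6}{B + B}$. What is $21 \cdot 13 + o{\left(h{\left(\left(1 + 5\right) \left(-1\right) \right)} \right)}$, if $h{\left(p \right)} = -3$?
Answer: $\frac{545}{2} \approx 272.5$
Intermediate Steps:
$o{\left(B \right)} = \frac{6 + B}{2 B}$
$21 \cdot 13 + o{\left(h{\left(\left(1 + 5\right) \left(-1\right) \right)} \right)} = 21 \cdot 13 + \frac{6 - 3}{2 \left(-3\right)} = 273 + \frac{1}{2} \left(- \frac{1}{3}\right) 3 = 273 - \frac{1}{2} = \frac{545}{2}$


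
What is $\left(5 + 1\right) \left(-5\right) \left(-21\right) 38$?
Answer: $23940$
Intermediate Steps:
$\left(5 + 1\right) \left(-5\right) \left(-21\right) 38 = 6 \left(-5\right) \left(-21\right) 38 = \left(-30\right) \left(-21\right) 38 = 630 \cdot 38 = 23940$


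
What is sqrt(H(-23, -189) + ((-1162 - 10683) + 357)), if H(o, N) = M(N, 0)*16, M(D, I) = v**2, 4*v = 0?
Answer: 4*I*sqrt(718) ≈ 107.18*I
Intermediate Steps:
v = 0 (v = (1/4)*0 = 0)
M(D, I) = 0 (M(D, I) = 0**2 = 0)
H(o, N) = 0 (H(o, N) = 0*16 = 0)
sqrt(H(-23, -189) + ((-1162 - 10683) + 357)) = sqrt(0 + ((-1162 - 10683) + 357)) = sqrt(0 + (-11845 + 357)) = sqrt(0 - 11488) = sqrt(-11488) = 4*I*sqrt(718)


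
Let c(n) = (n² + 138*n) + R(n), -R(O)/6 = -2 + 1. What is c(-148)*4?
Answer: 5944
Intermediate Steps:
R(O) = 6 (R(O) = -6*(-2 + 1) = -6*(-1) = 6)
c(n) = 6 + n² + 138*n (c(n) = (n² + 138*n) + 6 = 6 + n² + 138*n)
c(-148)*4 = (6 + (-148)² + 138*(-148))*4 = (6 + 21904 - 20424)*4 = 1486*4 = 5944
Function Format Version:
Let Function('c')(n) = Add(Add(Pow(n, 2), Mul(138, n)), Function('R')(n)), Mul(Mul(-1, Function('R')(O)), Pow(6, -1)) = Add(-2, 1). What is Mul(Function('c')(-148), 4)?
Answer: 5944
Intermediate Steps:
Function('R')(O) = 6 (Function('R')(O) = Mul(-6, Add(-2, 1)) = Mul(-6, -1) = 6)
Function('c')(n) = Add(6, Pow(n, 2), Mul(138, n)) (Function('c')(n) = Add(Add(Pow(n, 2), Mul(138, n)), 6) = Add(6, Pow(n, 2), Mul(138, n)))
Mul(Function('c')(-148), 4) = Mul(Add(6, Pow(-148, 2), Mul(138, -148)), 4) = Mul(Add(6, 21904, -20424), 4) = Mul(1486, 4) = 5944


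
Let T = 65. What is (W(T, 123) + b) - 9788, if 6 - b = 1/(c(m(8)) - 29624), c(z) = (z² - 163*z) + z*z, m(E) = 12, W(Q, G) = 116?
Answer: -302468471/31292 ≈ -9666.0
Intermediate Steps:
c(z) = -163*z + 2*z² (c(z) = (z² - 163*z) + z² = -163*z + 2*z²)
b = 187753/31292 (b = 6 - 1/(12*(-163 + 2*12) - 29624) = 6 - 1/(12*(-163 + 24) - 29624) = 6 - 1/(12*(-139) - 29624) = 6 - 1/(-1668 - 29624) = 6 - 1/(-31292) = 6 - 1*(-1/31292) = 6 + 1/31292 = 187753/31292 ≈ 6.0000)
(W(T, 123) + b) - 9788 = (116 + 187753/31292) - 9788 = 3817625/31292 - 9788 = -302468471/31292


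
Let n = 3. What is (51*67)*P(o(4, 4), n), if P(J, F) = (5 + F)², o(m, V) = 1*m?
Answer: 218688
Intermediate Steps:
o(m, V) = m
(51*67)*P(o(4, 4), n) = (51*67)*(5 + 3)² = 3417*8² = 3417*64 = 218688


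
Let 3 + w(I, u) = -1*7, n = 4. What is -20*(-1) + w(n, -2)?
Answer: 10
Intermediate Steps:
w(I, u) = -10 (w(I, u) = -3 - 1*7 = -3 - 7 = -10)
-20*(-1) + w(n, -2) = -20*(-1) - 10 = 20 - 10 = 10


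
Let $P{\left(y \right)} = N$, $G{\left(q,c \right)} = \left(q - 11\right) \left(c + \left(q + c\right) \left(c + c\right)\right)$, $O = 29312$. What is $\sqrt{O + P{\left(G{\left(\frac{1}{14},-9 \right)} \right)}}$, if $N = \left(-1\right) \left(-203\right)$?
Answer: $\sqrt{29515} \approx 171.8$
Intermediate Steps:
$N = 203$
$G{\left(q,c \right)} = \left(-11 + q\right) \left(c + 2 c \left(c + q\right)\right)$ ($G{\left(q,c \right)} = \left(-11 + q\right) \left(c + \left(c + q\right) 2 c\right) = \left(-11 + q\right) \left(c + 2 c \left(c + q\right)\right)$)
$P{\left(y \right)} = 203$
$\sqrt{O + P{\left(G{\left(\frac{1}{14},-9 \right)} \right)}} = \sqrt{29312 + 203} = \sqrt{29515}$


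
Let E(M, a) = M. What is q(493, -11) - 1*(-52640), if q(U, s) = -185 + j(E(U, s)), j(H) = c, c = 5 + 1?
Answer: 52461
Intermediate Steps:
c = 6
j(H) = 6
q(U, s) = -179 (q(U, s) = -185 + 6 = -179)
q(493, -11) - 1*(-52640) = -179 - 1*(-52640) = -179 + 52640 = 52461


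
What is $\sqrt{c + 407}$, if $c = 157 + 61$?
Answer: $25$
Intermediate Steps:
$c = 218$
$\sqrt{c + 407} = \sqrt{218 + 407} = \sqrt{625} = 25$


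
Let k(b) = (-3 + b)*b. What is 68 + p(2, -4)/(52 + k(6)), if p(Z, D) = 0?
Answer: 68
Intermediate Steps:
k(b) = b*(-3 + b)
68 + p(2, -4)/(52 + k(6)) = 68 + 0/(52 + 6*(-3 + 6)) = 68 + 0/(52 + 6*3) = 68 + 0/(52 + 18) = 68 + 0/70 = 68 + 0*(1/70) = 68 + 0 = 68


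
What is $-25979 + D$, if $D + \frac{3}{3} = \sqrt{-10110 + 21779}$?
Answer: $-25980 + \sqrt{11669} \approx -25872.0$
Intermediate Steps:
$D = -1 + \sqrt{11669}$ ($D = -1 + \sqrt{-10110 + 21779} = -1 + \sqrt{11669} \approx 107.02$)
$-25979 + D = -25979 - \left(1 - \sqrt{11669}\right) = -25980 + \sqrt{11669}$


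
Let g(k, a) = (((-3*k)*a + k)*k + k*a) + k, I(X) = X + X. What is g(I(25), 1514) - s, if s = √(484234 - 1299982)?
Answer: -11276750 - 2*I*√203937 ≈ -1.1277e+7 - 903.19*I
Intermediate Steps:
I(X) = 2*X
g(k, a) = k + a*k + k*(k - 3*a*k) (g(k, a) = ((-3*a*k + k)*k + a*k) + k = ((k - 3*a*k)*k + a*k) + k = (k*(k - 3*a*k) + a*k) + k = (a*k + k*(k - 3*a*k)) + k = k + a*k + k*(k - 3*a*k))
s = 2*I*√203937 (s = √(-815748) = 2*I*√203937 ≈ 903.19*I)
g(I(25), 1514) - s = (2*25)*(1 + 1514 + 2*25 - 3*1514*2*25) - 2*I*√203937 = 50*(1 + 1514 + 50 - 3*1514*50) - 2*I*√203937 = 50*(1 + 1514 + 50 - 227100) - 2*I*√203937 = 50*(-225535) - 2*I*√203937 = -11276750 - 2*I*√203937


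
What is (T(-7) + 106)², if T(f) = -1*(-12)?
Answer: 13924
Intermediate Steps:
T(f) = 12
(T(-7) + 106)² = (12 + 106)² = 118² = 13924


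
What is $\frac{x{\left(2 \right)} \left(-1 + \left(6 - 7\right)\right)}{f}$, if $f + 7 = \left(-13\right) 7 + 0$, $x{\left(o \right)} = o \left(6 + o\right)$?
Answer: $\frac{16}{49} \approx 0.32653$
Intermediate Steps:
$f = -98$ ($f = -7 + \left(\left(-13\right) 7 + 0\right) = -7 + \left(-91 + 0\right) = -7 - 91 = -98$)
$\frac{x{\left(2 \right)} \left(-1 + \left(6 - 7\right)\right)}{f} = \frac{2 \left(6 + 2\right) \left(-1 + \left(6 - 7\right)\right)}{-98} = 2 \cdot 8 \left(-1 - 1\right) \left(- \frac{1}{98}\right) = 16 \left(-2\right) \left(- \frac{1}{98}\right) = \left(-32\right) \left(- \frac{1}{98}\right) = \frac{16}{49}$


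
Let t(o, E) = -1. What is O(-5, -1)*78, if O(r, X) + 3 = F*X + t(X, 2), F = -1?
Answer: -234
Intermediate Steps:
O(r, X) = -4 - X (O(r, X) = -3 + (-X - 1) = -3 + (-1 - X) = -4 - X)
O(-5, -1)*78 = (-4 - 1*(-1))*78 = (-4 + 1)*78 = -3*78 = -234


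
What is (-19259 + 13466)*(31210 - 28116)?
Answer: -17923542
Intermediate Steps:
(-19259 + 13466)*(31210 - 28116) = -5793*3094 = -17923542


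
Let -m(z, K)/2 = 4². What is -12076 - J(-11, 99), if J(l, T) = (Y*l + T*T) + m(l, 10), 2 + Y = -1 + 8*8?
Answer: -21174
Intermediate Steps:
Y = 61 (Y = -2 + (-1 + 8*8) = -2 + (-1 + 64) = -2 + 63 = 61)
m(z, K) = -32 (m(z, K) = -2*4² = -2*16 = -32)
J(l, T) = -32 + T² + 61*l (J(l, T) = (61*l + T*T) - 32 = (61*l + T²) - 32 = (T² + 61*l) - 32 = -32 + T² + 61*l)
-12076 - J(-11, 99) = -12076 - (-32 + 99² + 61*(-11)) = -12076 - (-32 + 9801 - 671) = -12076 - 1*9098 = -12076 - 9098 = -21174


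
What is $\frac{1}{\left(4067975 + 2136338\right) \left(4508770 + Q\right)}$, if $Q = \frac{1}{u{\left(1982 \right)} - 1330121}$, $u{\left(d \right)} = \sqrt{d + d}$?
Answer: $\frac{7977014493851007169}{223147570180951453444966903574793} + \frac{2 \sqrt{991}}{223147570180951453444966903574793} \approx 3.5748 \cdot 10^{-14}$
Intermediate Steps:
$u{\left(d \right)} = \sqrt{2} \sqrt{d}$ ($u{\left(d \right)} = \sqrt{2 d} = \sqrt{2} \sqrt{d}$)
$Q = \frac{1}{-1330121 + 2 \sqrt{991}}$ ($Q = \frac{1}{\sqrt{2} \sqrt{1982} - 1330121} = \frac{1}{2 \sqrt{991} - 1330121} = \frac{1}{-1330121 + 2 \sqrt{991}} \approx -7.5185 \cdot 10^{-7}$)
$\frac{1}{\left(4067975 + 2136338\right) \left(4508770 + Q\right)} = \frac{1}{\left(4067975 + 2136338\right) \left(4508770 - \left(\frac{1330121}{1769221870677} + \frac{2 \sqrt{991}}{1769221870677}\right)\right)} = \frac{1}{6204313 \left(\frac{7977014493851007169}{1769221870677} - \frac{2 \sqrt{991}}{1769221870677}\right)} = \frac{1}{\frac{49491894725388223841719897}{1769221870677} - \frac{12408626 \sqrt{991}}{1769221870677}}$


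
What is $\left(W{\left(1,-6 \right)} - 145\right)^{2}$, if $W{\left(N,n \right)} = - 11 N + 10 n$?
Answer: $46656$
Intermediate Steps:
$\left(W{\left(1,-6 \right)} - 145\right)^{2} = \left(\left(\left(-11\right) 1 + 10 \left(-6\right)\right) - 145\right)^{2} = \left(\left(-11 - 60\right) - 145\right)^{2} = \left(-71 - 145\right)^{2} = \left(-216\right)^{2} = 46656$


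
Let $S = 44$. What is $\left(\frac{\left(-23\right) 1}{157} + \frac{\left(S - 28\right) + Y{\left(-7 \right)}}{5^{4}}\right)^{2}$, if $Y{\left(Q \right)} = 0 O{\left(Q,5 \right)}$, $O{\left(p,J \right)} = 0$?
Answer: $\frac{140730769}{9628515625} \approx 0.014616$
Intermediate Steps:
$Y{\left(Q \right)} = 0$ ($Y{\left(Q \right)} = 0 \cdot 0 = 0$)
$\left(\frac{\left(-23\right) 1}{157} + \frac{\left(S - 28\right) + Y{\left(-7 \right)}}{5^{4}}\right)^{2} = \left(\frac{\left(-23\right) 1}{157} + \frac{\left(44 - 28\right) + 0}{5^{4}}\right)^{2} = \left(\left(-23\right) \frac{1}{157} + \frac{16 + 0}{625}\right)^{2} = \left(- \frac{23}{157} + 16 \cdot \frac{1}{625}\right)^{2} = \left(- \frac{23}{157} + \frac{16}{625}\right)^{2} = \left(- \frac{11863}{98125}\right)^{2} = \frac{140730769}{9628515625}$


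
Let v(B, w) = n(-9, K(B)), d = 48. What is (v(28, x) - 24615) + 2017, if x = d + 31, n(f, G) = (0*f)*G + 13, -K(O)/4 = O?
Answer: -22585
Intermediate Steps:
K(O) = -4*O
n(f, G) = 13 (n(f, G) = 0*G + 13 = 0 + 13 = 13)
x = 79 (x = 48 + 31 = 79)
v(B, w) = 13
(v(28, x) - 24615) + 2017 = (13 - 24615) + 2017 = -24602 + 2017 = -22585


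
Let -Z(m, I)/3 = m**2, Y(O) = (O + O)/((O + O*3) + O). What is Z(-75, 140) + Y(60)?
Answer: -84373/5 ≈ -16875.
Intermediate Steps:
Y(O) = 2/5 (Y(O) = (2*O)/((O + 3*O) + O) = (2*O)/(4*O + O) = (2*O)/((5*O)) = (2*O)*(1/(5*O)) = 2/5)
Z(m, I) = -3*m**2
Z(-75, 140) + Y(60) = -3*(-75)**2 + 2/5 = -3*5625 + 2/5 = -16875 + 2/5 = -84373/5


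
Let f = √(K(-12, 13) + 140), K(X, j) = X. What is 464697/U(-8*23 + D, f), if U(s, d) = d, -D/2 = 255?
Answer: 464697*√2/16 ≈ 41074.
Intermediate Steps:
D = -510 (D = -2*255 = -510)
f = 8*√2 (f = √(-12 + 140) = √128 = 8*√2 ≈ 11.314)
464697/U(-8*23 + D, f) = 464697/((8*√2)) = 464697*(√2/16) = 464697*√2/16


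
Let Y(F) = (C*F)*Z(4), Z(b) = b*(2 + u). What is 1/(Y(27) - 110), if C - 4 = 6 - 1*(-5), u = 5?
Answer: 1/11230 ≈ 8.9047e-5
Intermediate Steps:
C = 15 (C = 4 + (6 - 1*(-5)) = 4 + (6 + 5) = 4 + 11 = 15)
Z(b) = 7*b (Z(b) = b*(2 + 5) = b*7 = 7*b)
Y(F) = 420*F (Y(F) = (15*F)*(7*4) = (15*F)*28 = 420*F)
1/(Y(27) - 110) = 1/(420*27 - 110) = 1/(11340 - 110) = 1/11230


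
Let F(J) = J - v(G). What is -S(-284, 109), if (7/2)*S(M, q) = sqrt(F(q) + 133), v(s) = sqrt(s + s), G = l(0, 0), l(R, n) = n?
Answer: -22*sqrt(2)/7 ≈ -4.4447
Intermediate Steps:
G = 0
v(s) = sqrt(2)*sqrt(s) (v(s) = sqrt(2*s) = sqrt(2)*sqrt(s))
F(J) = J (F(J) = J - sqrt(2)*sqrt(0) = J - sqrt(2)*0 = J - 1*0 = J + 0 = J)
S(M, q) = 2*sqrt(133 + q)/7 (S(M, q) = 2*sqrt(q + 133)/7 = 2*sqrt(133 + q)/7)
-S(-284, 109) = -2*sqrt(133 + 109)/7 = -2*sqrt(242)/7 = -2*11*sqrt(2)/7 = -22*sqrt(2)/7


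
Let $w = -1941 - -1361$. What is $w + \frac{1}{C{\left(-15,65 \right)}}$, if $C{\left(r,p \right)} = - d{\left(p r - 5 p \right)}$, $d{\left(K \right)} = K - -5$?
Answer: $- \frac{751099}{1295} \approx -580.0$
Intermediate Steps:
$d{\left(K \right)} = 5 + K$ ($d{\left(K \right)} = K + 5 = 5 + K$)
$C{\left(r,p \right)} = -5 + 5 p - p r$ ($C{\left(r,p \right)} = - (5 + \left(p r - 5 p\right)) = - (5 + \left(- 5 p + p r\right)) = - (5 - 5 p + p r) = -5 + 5 p - p r$)
$w = -580$ ($w = -1941 + 1361 = -580$)
$w + \frac{1}{C{\left(-15,65 \right)}} = -580 + \frac{1}{-5 - 65 \left(-5 - 15\right)} = -580 + \frac{1}{-5 - 65 \left(-20\right)} = -580 + \frac{1}{-5 + 1300} = -580 + \frac{1}{1295} = - \frac{751099}{1295}$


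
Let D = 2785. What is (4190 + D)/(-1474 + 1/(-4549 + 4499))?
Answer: -38750/8189 ≈ -4.7320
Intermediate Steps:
(4190 + D)/(-1474 + 1/(-4549 + 4499)) = (4190 + 2785)/(-1474 + 1/(-4549 + 4499)) = 6975/(-1474 + 1/(-50)) = 6975/(-1474 - 1/50) = 6975/(-73701/50) = 6975*(-50/73701) = -38750/8189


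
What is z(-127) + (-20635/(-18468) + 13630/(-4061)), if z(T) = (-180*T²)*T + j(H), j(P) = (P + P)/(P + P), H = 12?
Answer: 27652635041697563/74998548 ≈ 3.6871e+8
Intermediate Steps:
j(P) = 1 (j(P) = (2*P)/((2*P)) = (2*P)*(1/(2*P)) = 1)
z(T) = 1 - 180*T³ (z(T) = (-180*T²)*T + 1 = -180*T³ + 1 = 1 - 180*T³)
z(-127) + (-20635/(-18468) + 13630/(-4061)) = (1 - 180*(-127)³) + (-20635/(-18468) + 13630/(-4061)) = (1 - 180*(-2048383)) + (-20635*(-1/18468) + 13630*(-1/4061)) = (1 + 368708940) + (20635/18468 - 13630/4061) = 368708941 - 167920105/74998548 = 27652635041697563/74998548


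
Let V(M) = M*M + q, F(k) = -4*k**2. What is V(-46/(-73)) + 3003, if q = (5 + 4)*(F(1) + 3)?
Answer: 15957142/5329 ≈ 2994.4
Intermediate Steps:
q = -9 (q = (5 + 4)*(-4*1**2 + 3) = 9*(-4*1 + 3) = 9*(-4 + 3) = 9*(-1) = -9)
V(M) = -9 + M**2 (V(M) = M*M - 9 = M**2 - 9 = -9 + M**2)
V(-46/(-73)) + 3003 = (-9 + (-46/(-73))**2) + 3003 = (-9 + (-46*(-1/73))**2) + 3003 = (-9 + (46/73)**2) + 3003 = (-9 + 2116/5329) + 3003 = -45845/5329 + 3003 = 15957142/5329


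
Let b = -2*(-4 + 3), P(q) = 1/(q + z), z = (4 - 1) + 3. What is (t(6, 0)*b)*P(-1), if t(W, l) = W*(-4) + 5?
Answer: -38/5 ≈ -7.6000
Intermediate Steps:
t(W, l) = 5 - 4*W (t(W, l) = -4*W + 5 = 5 - 4*W)
z = 6 (z = 3 + 3 = 6)
P(q) = 1/(6 + q) (P(q) = 1/(q + 6) = 1/(6 + q))
b = 2 (b = -2*(-1) = 2)
(t(6, 0)*b)*P(-1) = ((5 - 4*6)*2)/(6 - 1) = ((5 - 24)*2)/5 = -19*2*(1/5) = -38*1/5 = -38/5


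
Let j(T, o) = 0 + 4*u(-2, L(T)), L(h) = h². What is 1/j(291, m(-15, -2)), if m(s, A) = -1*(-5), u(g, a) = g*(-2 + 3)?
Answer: -⅛ ≈ -0.12500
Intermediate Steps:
u(g, a) = g (u(g, a) = g*1 = g)
m(s, A) = 5
j(T, o) = -8 (j(T, o) = 0 + 4*(-2) = 0 - 8 = -8)
1/j(291, m(-15, -2)) = 1/(-8) = -⅛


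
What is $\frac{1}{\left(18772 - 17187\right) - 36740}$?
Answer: $- \frac{1}{35155} \approx -2.8445 \cdot 10^{-5}$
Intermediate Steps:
$\frac{1}{\left(18772 - 17187\right) - 36740} = \frac{1}{1585 - 36740} = \frac{1}{-35155} = - \frac{1}{35155}$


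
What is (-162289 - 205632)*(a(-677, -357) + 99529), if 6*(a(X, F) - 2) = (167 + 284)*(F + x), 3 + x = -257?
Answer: -117336997399/6 ≈ -1.9556e+10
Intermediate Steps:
x = -260 (x = -3 - 257 = -260)
a(X, F) = -58624/3 + 451*F/6 (a(X, F) = 2 + ((167 + 284)*(F - 260))/6 = 2 + (451*(-260 + F))/6 = 2 + (-117260 + 451*F)/6 = 2 + (-58630/3 + 451*F/6) = -58624/3 + 451*F/6)
(-162289 - 205632)*(a(-677, -357) + 99529) = (-162289 - 205632)*((-58624/3 + (451/6)*(-357)) + 99529) = -367921*((-58624/3 - 53669/2) + 99529) = -367921*(-278255/6 + 99529) = -367921*318919/6 = -117336997399/6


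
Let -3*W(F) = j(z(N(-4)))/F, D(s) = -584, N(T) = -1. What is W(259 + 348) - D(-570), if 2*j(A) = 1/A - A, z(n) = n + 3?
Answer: 1417953/2428 ≈ 584.00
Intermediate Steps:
z(n) = 3 + n
j(A) = 1/(2*A) - A/2 (j(A) = (1/A - A)/2 = 1/(2*A) - A/2)
W(F) = 1/(4*F) (W(F) = -(1 - (3 - 1)²)/(2*(3 - 1))/(3*F) = -(½)*(1 - 1*2²)/2/(3*F) = -(½)*(½)*(1 - 1*4)/(3*F) = -(½)*(½)*(1 - 4)/(3*F) = -(½)*(½)*(-3)/(3*F) = -(-1)/(4*F) = 1/(4*F))
W(259 + 348) - D(-570) = 1/(4*(259 + 348)) - 1*(-584) = (¼)/607 + 584 = (¼)*(1/607) + 584 = 1/2428 + 584 = 1417953/2428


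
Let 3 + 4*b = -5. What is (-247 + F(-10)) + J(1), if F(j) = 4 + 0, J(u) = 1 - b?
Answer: -240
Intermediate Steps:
b = -2 (b = -¾ + (¼)*(-5) = -¾ - 5/4 = -2)
J(u) = 3 (J(u) = 1 - 1*(-2) = 1 + 2 = 3)
F(j) = 4
(-247 + F(-10)) + J(1) = (-247 + 4) + 3 = -243 + 3 = -240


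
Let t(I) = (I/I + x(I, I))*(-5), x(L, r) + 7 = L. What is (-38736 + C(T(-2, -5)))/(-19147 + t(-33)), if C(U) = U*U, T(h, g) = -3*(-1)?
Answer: 38727/18952 ≈ 2.0434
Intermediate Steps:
x(L, r) = -7 + L
T(h, g) = 3
t(I) = 30 - 5*I (t(I) = (I/I + (-7 + I))*(-5) = (1 + (-7 + I))*(-5) = (-6 + I)*(-5) = 30 - 5*I)
C(U) = U²
(-38736 + C(T(-2, -5)))/(-19147 + t(-33)) = (-38736 + 3²)/(-19147 + (30 - 5*(-33))) = (-38736 + 9)/(-19147 + (30 + 165)) = -38727/(-19147 + 195) = -38727/(-18952) = -38727*(-1/18952) = 38727/18952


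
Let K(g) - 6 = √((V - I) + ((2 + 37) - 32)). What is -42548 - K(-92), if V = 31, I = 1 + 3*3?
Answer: -42554 - 2*√7 ≈ -42559.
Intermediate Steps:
I = 10 (I = 1 + 9 = 10)
K(g) = 6 + 2*√7 (K(g) = 6 + √((31 - 1*10) + ((2 + 37) - 32)) = 6 + √((31 - 10) + (39 - 32)) = 6 + √(21 + 7) = 6 + √28 = 6 + 2*√7)
-42548 - K(-92) = -42548 - (6 + 2*√7) = -42548 + (-6 - 2*√7) = -42554 - 2*√7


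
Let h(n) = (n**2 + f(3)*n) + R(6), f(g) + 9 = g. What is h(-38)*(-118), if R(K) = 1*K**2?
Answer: -201544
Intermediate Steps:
R(K) = K**2
f(g) = -9 + g
h(n) = 36 + n**2 - 6*n (h(n) = (n**2 + (-9 + 3)*n) + 6**2 = (n**2 - 6*n) + 36 = 36 + n**2 - 6*n)
h(-38)*(-118) = (36 + (-38)**2 - 6*(-38))*(-118) = (36 + 1444 + 228)*(-118) = 1708*(-118) = -201544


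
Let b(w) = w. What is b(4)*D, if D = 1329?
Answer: 5316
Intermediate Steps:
b(4)*D = 4*1329 = 5316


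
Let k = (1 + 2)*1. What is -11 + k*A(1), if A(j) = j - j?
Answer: -11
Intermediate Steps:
A(j) = 0
k = 3 (k = 3*1 = 3)
-11 + k*A(1) = -11 + 3*0 = -11 + 0 = -11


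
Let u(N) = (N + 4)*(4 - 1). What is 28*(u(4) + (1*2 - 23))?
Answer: 84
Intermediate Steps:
u(N) = 12 + 3*N (u(N) = (4 + N)*3 = 12 + 3*N)
28*(u(4) + (1*2 - 23)) = 28*((12 + 3*4) + (1*2 - 23)) = 28*((12 + 12) + (2 - 23)) = 28*(24 - 21) = 28*3 = 84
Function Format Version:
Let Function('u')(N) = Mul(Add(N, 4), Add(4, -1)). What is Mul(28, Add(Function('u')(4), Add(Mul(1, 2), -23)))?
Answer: 84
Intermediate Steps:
Function('u')(N) = Add(12, Mul(3, N)) (Function('u')(N) = Mul(Add(4, N), 3) = Add(12, Mul(3, N)))
Mul(28, Add(Function('u')(4), Add(Mul(1, 2), -23))) = Mul(28, Add(Add(12, Mul(3, 4)), Add(Mul(1, 2), -23))) = Mul(28, Add(Add(12, 12), Add(2, -23))) = Mul(28, Add(24, -21)) = Mul(28, 3) = 84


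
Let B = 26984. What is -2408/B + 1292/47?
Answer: 4343769/158531 ≈ 27.400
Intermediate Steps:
-2408/B + 1292/47 = -2408/26984 + 1292/47 = -2408*1/26984 + 1292*(1/47) = -301/3373 + 1292/47 = 4343769/158531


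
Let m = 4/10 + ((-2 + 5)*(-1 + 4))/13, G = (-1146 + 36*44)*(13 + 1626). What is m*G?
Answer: 50969622/65 ≈ 7.8415e+5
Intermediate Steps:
G = 717882 (G = (-1146 + 1584)*1639 = 438*1639 = 717882)
m = 71/65 (m = 4*(⅒) + (3*3)*(1/13) = ⅖ + 9*(1/13) = ⅖ + 9/13 = 71/65 ≈ 1.0923)
m*G = (71/65)*717882 = 50969622/65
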